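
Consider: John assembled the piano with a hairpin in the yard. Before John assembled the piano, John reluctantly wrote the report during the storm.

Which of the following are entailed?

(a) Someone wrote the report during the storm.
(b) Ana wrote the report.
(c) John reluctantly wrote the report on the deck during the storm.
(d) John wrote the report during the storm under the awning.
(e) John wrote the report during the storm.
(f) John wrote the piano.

(a), (e)

(a) Entailed — dropping 'reluctantly' and generalizing the agent leaves a sub-description the original still satisfies.
(b) Not entailed — the passage has John writing the report, not Ana.
(c) Not entailed — 'on the deck' adds information not in the original event.
(d) Not entailed — 'under the awning' adds information not in the original event.
(e) Entailed — the original entails any weakening of itself; this just drops 'reluctantly'.
(f) Not entailed — John wrote the report, not the piano; the piano belongs to the assembling event.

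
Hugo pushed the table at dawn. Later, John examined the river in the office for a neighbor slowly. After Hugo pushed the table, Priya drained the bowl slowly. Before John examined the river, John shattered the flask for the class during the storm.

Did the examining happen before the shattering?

no

The narrative orders the shattering before the examining.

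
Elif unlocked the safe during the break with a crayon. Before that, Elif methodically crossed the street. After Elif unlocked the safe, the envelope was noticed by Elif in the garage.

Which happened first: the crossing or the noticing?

The connectives place the crossing before the noticing.

the crossing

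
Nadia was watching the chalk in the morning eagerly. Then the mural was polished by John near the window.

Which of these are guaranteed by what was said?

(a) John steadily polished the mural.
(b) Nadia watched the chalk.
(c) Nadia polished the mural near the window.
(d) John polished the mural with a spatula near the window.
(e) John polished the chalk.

(a) Not entailed — 'steadily' adds information not in the original event.
(b) Entailed — 'watch' is an activity; 'was watching' entails that some watching happened, so 'watched' holds.
(c) Not entailed — the passage has John polishing the mural, not Nadia.
(d) Not entailed — 'with a spatula' adds information not in the original event.
(e) Not entailed — John polished the mural, not the chalk; the chalk belongs to the watching event.

(b)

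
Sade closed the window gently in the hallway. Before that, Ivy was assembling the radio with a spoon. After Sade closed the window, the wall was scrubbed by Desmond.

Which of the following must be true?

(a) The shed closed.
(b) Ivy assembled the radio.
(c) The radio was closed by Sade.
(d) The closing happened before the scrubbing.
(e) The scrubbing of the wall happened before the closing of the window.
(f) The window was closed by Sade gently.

(d), (f)

(a) Not entailed — the window is what closed, not the shed.
(b) Not entailed — 'was assembling' is progressive on an accomplishment; it does not entail the completed 'assembled'.
(c) Not entailed — Sade closed the window, not the radio; the radio belongs to the assembling event.
(d) Entailed — the narrative places the closing before the scrubbing.
(e) Not entailed — the narrative places the closing before the scrubbing, not after.
(f) Entailed — dropping 'in the hallway' leaves a sub-description the original still satisfies.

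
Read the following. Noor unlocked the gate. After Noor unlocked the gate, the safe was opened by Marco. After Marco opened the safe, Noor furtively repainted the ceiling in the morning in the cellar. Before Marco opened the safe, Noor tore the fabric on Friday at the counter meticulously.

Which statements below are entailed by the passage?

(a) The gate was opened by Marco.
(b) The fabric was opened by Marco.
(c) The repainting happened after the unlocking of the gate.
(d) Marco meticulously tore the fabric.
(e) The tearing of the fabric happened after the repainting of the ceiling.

(c)

(a) Not entailed — Marco opened the safe, not the gate; the gate belongs to the unlocking event.
(b) Not entailed — Marco opened the safe, not the fabric; the fabric belongs to the tearing event.
(c) Entailed — the narrative places the unlocking before the repainting.
(d) Not entailed — the passage has Noor tearing the fabric, not Marco.
(e) Not entailed — the narrative places the tearing before the repainting, not after.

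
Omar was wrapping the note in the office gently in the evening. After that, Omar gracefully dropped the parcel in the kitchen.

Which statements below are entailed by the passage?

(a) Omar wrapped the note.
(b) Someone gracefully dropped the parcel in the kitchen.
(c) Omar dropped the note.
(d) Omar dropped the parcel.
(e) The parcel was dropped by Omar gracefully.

(b), (d), (e)

(a) Not entailed — 'was wrapping' is progressive on an accomplishment; it does not entail the completed 'wrapped'.
(b) Entailed — this follows by dropping conjuncts from the dropping event's description.
(c) Not entailed — Omar dropped the parcel, not the note; the note belongs to the wrapping event.
(d) Entailed — the original entails any weakening of itself; this just drops 'in the kitchen', 'gracefully'.
(e) Entailed — dropping 'in the kitchen' leaves a sub-description the original still satisfies.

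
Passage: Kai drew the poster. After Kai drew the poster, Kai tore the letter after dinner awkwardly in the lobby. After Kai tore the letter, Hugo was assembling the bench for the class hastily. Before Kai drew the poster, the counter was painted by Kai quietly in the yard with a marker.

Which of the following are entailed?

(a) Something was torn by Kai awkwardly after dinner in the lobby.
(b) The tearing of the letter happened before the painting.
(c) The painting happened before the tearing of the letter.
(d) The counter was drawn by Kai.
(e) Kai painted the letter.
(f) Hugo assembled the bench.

(a), (c)

(a) Entailed — this follows by dropping conjuncts from the tearing event's description.
(b) Not entailed — the narrative places the painting before the tearing, not after.
(c) Entailed — the narrative places the painting before the tearing.
(d) Not entailed — Kai drew the poster, not the counter; the counter belongs to the painting event.
(e) Not entailed — Kai painted the counter, not the letter; the letter belongs to the tearing event.
(f) Not entailed — 'was assembling' is progressive on an accomplishment; it does not entail the completed 'assembled'.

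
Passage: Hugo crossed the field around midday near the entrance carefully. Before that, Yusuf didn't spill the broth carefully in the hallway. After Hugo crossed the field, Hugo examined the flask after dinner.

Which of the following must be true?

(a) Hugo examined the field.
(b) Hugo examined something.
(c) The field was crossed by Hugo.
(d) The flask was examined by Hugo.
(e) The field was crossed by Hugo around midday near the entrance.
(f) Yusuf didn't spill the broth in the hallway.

(a) Not entailed — Hugo examined the flask, not the field; the field belongs to the crossing event.
(b) Entailed — dropping 'after dinner' and generalizing the patient leaves a sub-description the original still satisfies.
(c) Entailed — this follows by dropping conjuncts from the crossing event's description.
(d) Entailed — the original entails any weakening of itself; this just drops 'after dinner'.
(e) Entailed — this follows by dropping conjuncts from the crossing event's description.
(f) Not entailed — dropping 'carefully' under negation is not valid — the original leaves open that Yusuf spilled the broth some other way.

(b), (c), (d), (e)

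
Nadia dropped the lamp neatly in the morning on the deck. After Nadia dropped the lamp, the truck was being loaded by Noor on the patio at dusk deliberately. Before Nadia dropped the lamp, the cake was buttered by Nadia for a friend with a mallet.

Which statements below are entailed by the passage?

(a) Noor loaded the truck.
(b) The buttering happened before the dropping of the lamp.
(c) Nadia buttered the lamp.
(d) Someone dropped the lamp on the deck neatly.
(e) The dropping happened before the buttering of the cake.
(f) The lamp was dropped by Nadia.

(b), (d), (f)

(a) Not entailed — 'was loading' is progressive on an accomplishment; it does not entail the completed 'loaded'.
(b) Entailed — the narrative places the buttering before the dropping.
(c) Not entailed — Nadia buttered the cake, not the lamp; the lamp belongs to the dropping event.
(d) Entailed — this follows by dropping conjuncts from the dropping event's description.
(e) Not entailed — the narrative places the buttering before the dropping, not after.
(f) Entailed — this follows by dropping conjuncts from the dropping event's description.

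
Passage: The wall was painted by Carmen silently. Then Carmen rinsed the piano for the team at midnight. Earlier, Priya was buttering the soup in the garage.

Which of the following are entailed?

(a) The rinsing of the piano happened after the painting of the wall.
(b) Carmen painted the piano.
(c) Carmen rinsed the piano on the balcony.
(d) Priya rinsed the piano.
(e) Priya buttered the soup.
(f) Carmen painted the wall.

(a) Entailed — the narrative places the painting before the rinsing.
(b) Not entailed — Carmen painted the wall, not the piano; the piano belongs to the rinsing event.
(c) Not entailed — 'on the balcony' adds information not in the original event.
(d) Not entailed — the passage has Carmen rinsing the piano, not Priya.
(e) Not entailed — 'was buttering' is progressive on an accomplishment; it does not entail the completed 'buttered'.
(f) Entailed — every conjunct here is already in the original painting event.

(a), (f)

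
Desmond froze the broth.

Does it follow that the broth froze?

yes

'Desmond froze the broth' is the causative; it entails the inchoative 'the broth froze'.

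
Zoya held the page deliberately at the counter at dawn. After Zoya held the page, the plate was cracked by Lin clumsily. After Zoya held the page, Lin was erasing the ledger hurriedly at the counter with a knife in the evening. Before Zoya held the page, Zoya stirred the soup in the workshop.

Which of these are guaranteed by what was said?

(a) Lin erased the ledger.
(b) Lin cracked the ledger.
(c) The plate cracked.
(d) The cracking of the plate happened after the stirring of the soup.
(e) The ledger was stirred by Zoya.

(c), (d)

(a) Not entailed — 'was erasing' is progressive on an accomplishment; it does not entail the completed 'erased'.
(b) Not entailed — Lin cracked the plate, not the ledger; the ledger belongs to the erasing event.
(c) Entailed — 'Lin cracked the plate' is causative; it entails the inchoative 'the plate cracked'.
(d) Entailed — the narrative places the stirring before the cracking.
(e) Not entailed — Zoya stirred the soup, not the ledger; the ledger belongs to the erasing event.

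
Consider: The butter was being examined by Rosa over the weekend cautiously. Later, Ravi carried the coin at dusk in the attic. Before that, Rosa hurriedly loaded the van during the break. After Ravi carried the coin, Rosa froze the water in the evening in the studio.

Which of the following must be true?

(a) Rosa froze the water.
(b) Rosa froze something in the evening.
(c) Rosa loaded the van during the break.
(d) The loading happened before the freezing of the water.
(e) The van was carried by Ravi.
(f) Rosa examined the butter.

(a) Entailed — the original entails any weakening of itself; this just drops 'in the studio', 'in the evening'.
(b) Entailed — every conjunct here is already in the original freezing event.
(c) Entailed — this follows by dropping conjuncts from the loading event's description.
(d) Entailed — the narrative places the loading before the freezing.
(e) Not entailed — Ravi carried the coin, not the van; the van belongs to the loading event.
(f) Entailed — 'examine' is an activity; 'was examining' entails that some examining happened, so 'examined' holds.

(a), (b), (c), (d), (f)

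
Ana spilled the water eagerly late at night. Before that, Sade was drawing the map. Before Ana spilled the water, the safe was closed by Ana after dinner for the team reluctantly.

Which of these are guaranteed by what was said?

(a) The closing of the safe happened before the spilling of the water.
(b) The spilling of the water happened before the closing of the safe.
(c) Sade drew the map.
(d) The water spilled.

(a), (d)

(a) Entailed — the narrative places the closing before the spilling.
(b) Not entailed — the narrative places the closing before the spilling, not after.
(c) Not entailed — 'was drawing' is progressive on an accomplishment; it does not entail the completed 'drew'.
(d) Entailed — 'Ana spilled the water' is causative; it entails the inchoative 'the water spilled'.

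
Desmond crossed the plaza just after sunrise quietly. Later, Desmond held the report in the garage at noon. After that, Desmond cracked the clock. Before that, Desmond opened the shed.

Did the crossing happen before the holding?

yes

The narrative orders the crossing before the holding.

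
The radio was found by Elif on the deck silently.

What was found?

the radio

'the radio' marks the patient of the finding event.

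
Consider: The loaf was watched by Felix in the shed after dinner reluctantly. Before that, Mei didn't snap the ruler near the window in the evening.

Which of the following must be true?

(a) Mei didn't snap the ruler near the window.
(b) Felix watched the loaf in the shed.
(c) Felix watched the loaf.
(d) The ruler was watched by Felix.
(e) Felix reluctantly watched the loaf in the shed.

(b), (c), (e)

(a) Not entailed — dropping 'in the evening' under negation is not valid — the original leaves open that Mei snapped the ruler some other way.
(b) Entailed — the original entails any weakening of itself; this just drops 'after dinner', 'reluctantly'.
(c) Entailed — dropping 'after dinner', 'reluctantly', 'in the shed' leaves a sub-description the original still satisfies.
(d) Not entailed — Felix watched the loaf, not the ruler; the ruler belongs to the snapping event.
(e) Entailed — the original entails any weakening of itself; this just drops 'after dinner'.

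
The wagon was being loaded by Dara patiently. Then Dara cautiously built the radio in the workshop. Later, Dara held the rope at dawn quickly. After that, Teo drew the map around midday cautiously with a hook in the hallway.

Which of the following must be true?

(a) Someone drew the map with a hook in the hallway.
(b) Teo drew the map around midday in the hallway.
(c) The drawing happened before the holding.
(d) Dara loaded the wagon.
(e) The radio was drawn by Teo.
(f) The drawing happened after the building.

(a) Entailed — every conjunct here is already in the original drawing event.
(b) Entailed — every conjunct here is already in the original drawing event.
(c) Not entailed — the narrative places the holding before the drawing, not after.
(d) Not entailed — 'was loading' is progressive on an accomplishment; it does not entail the completed 'loaded'.
(e) Not entailed — Teo drew the map, not the radio; the radio belongs to the building event.
(f) Entailed — the narrative places the building before the drawing.

(a), (b), (f)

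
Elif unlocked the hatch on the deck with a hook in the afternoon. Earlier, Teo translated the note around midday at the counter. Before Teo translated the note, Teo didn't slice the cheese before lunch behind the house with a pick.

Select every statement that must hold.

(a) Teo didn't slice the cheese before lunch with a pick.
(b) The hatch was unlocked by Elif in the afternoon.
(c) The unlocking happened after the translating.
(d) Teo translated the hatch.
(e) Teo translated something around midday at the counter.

(b), (c), (e)

(a) Not entailed — dropping 'behind the house' under negation is not valid — the original leaves open that Teo sliced the cheese some other way.
(b) Entailed — every conjunct here is already in the original unlocking event.
(c) Entailed — the narrative places the translating before the unlocking.
(d) Not entailed — Teo translated the note, not the hatch; the hatch belongs to the unlocking event.
(e) Entailed — generalizing the patient leaves a sub-description the original still satisfies.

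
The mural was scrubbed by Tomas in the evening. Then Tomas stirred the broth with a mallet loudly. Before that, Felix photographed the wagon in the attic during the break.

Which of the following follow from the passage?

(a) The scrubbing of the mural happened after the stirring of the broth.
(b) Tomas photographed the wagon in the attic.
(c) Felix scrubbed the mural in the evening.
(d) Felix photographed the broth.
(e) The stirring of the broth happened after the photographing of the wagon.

(a) Not entailed — the narrative places the scrubbing before the stirring, not after.
(b) Not entailed — the passage has Felix photographing the wagon, not Tomas.
(c) Not entailed — the passage has Tomas scrubbing the mural, not Felix.
(d) Not entailed — Felix photographed the wagon, not the broth; the broth belongs to the stirring event.
(e) Entailed — the narrative places the photographing before the stirring.

(e)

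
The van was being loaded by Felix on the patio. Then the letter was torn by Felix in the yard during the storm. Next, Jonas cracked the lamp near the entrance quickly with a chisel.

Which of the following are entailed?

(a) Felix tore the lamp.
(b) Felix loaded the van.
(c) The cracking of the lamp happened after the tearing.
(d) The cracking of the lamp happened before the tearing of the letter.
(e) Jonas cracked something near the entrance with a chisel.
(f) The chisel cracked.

(a) Not entailed — Felix tore the letter, not the lamp; the lamp belongs to the cracking event.
(b) Not entailed — 'was loading' is progressive on an accomplishment; it does not entail the completed 'loaded'.
(c) Entailed — the narrative places the tearing before the cracking.
(d) Not entailed — the narrative places the tearing before the cracking, not after.
(e) Entailed — dropping 'quickly' and generalizing the patient leaves a sub-description the original still satisfies.
(f) Not entailed — the lamp is what cracked, not the chisel.

(c), (e)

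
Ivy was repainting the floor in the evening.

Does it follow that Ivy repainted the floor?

'was repainting' is progressive; for an accomplishment like 'repaint the floor', it doesn't entail completion.

no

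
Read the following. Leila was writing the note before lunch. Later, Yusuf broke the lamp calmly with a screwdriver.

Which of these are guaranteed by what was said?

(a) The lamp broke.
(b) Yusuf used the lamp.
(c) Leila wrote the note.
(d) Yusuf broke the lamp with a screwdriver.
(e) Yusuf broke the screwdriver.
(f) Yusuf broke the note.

(a), (d)

(a) Entailed — 'Yusuf broke the lamp' is causative; it entails the inchoative 'the lamp broke'.
(b) Not entailed — the lamp is the patient, not an instrument — Yusuf used a screwdriver.
(c) Not entailed — 'was writing' is progressive on an accomplishment; it does not entail the completed 'wrote'.
(d) Entailed — every conjunct here is already in the original breaking event.
(e) Not entailed — the screwdriver is the instrument, not what was broken.
(f) Not entailed — Yusuf broke the lamp, not the note; the note belongs to the writing event.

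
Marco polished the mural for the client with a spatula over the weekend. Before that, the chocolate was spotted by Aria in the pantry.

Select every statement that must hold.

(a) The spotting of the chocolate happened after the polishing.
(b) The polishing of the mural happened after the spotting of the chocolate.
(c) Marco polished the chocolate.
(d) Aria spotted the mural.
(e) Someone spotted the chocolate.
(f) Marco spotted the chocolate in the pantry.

(a) Not entailed — the narrative places the spotting before the polishing, not after.
(b) Entailed — the narrative places the spotting before the polishing.
(c) Not entailed — Marco polished the mural, not the chocolate; the chocolate belongs to the spotting event.
(d) Not entailed — Aria spotted the chocolate, not the mural; the mural belongs to the polishing event.
(e) Entailed — dropping 'in the pantry' and generalizing the agent leaves a sub-description the original still satisfies.
(f) Not entailed — the passage has Aria spotting the chocolate, not Marco.

(b), (e)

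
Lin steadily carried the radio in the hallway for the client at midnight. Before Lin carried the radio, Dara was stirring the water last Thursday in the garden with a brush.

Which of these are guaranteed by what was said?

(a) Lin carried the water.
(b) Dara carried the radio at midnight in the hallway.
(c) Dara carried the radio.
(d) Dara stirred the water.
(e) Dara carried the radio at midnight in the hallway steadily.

(a) Not entailed — Lin carried the radio, not the water; the water belongs to the stirring event.
(b) Not entailed — the passage has Lin carrying the radio, not Dara.
(c) Not entailed — the passage has Lin carrying the radio, not Dara.
(d) Entailed — 'stir' is an activity; 'was stirring' entails that some stirring happened, so 'stirred' holds.
(e) Not entailed — the passage has Lin carrying the radio, not Dara.

(d)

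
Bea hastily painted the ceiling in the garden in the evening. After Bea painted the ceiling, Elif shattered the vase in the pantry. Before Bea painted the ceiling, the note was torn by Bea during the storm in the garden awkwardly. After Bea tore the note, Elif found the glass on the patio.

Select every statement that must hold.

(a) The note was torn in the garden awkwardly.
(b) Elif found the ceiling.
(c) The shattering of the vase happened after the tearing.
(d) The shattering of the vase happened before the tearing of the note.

(a), (c)

(a) Entailed — this follows by dropping conjuncts from the tearing event's description.
(b) Not entailed — Elif found the glass, not the ceiling; the ceiling belongs to the painting event.
(c) Entailed — the narrative places the tearing before the shattering.
(d) Not entailed — the narrative places the tearing before the shattering, not after.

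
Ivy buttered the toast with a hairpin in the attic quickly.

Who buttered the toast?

'Ivy' marks the agent of the buttering event.

Ivy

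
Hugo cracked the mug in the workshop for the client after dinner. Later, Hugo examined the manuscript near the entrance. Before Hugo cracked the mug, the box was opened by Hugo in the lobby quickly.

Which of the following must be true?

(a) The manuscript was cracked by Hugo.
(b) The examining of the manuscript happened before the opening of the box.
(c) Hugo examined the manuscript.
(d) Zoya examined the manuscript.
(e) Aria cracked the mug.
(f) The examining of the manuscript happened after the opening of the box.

(c), (f)

(a) Not entailed — Hugo cracked the mug, not the manuscript; the manuscript belongs to the examining event.
(b) Not entailed — the narrative places the opening before the examining, not after.
(c) Entailed — this follows by dropping conjuncts from the examining event's description.
(d) Not entailed — the passage has Hugo examining the manuscript, not Zoya.
(e) Not entailed — the passage has Hugo cracking the mug, not Aria.
(f) Entailed — the narrative places the opening before the examining.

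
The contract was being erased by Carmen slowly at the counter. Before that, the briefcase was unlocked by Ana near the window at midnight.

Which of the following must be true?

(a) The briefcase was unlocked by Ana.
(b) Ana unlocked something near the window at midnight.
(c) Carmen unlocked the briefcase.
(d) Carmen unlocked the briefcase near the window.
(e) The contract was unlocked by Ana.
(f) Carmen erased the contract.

(a) Entailed — every conjunct here is already in the original unlocking event.
(b) Entailed — the original entails any weakening of itself; this just generalizes the patient.
(c) Not entailed — the passage has Ana unlocking the briefcase, not Carmen.
(d) Not entailed — the passage has Ana unlocking the briefcase, not Carmen.
(e) Not entailed — Ana unlocked the briefcase, not the contract; the contract belongs to the erasing event.
(f) Not entailed — 'was erasing' is progressive on an accomplishment; it does not entail the completed 'erased'.

(a), (b)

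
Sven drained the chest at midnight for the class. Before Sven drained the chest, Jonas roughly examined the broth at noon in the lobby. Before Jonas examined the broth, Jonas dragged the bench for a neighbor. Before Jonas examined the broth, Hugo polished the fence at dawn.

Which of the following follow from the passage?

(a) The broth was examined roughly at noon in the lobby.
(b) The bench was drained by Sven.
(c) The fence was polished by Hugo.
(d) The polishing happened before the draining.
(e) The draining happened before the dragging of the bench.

(a), (c), (d)

(a) Entailed — this follows by dropping conjuncts from the examining event's description.
(b) Not entailed — Sven drained the chest, not the bench; the bench belongs to the dragging event.
(c) Entailed — every conjunct here is already in the original polishing event.
(d) Entailed — the narrative places the polishing before the draining.
(e) Not entailed — the narrative places the dragging before the draining, not after.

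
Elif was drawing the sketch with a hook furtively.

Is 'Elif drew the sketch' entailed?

no

'was drawing' is progressive; for an accomplishment like 'draw the sketch', it doesn't entail completion.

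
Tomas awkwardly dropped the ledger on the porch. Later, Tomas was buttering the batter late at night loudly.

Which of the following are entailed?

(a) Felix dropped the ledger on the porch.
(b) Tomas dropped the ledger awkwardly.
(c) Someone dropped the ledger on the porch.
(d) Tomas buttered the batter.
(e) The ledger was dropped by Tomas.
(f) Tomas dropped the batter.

(b), (c), (e)

(a) Not entailed — the passage has Tomas dropping the ledger, not Felix.
(b) Entailed — dropping 'on the porch' leaves a sub-description the original still satisfies.
(c) Entailed — dropping 'awkwardly' and generalizing the agent leaves a sub-description the original still satisfies.
(d) Not entailed — 'was buttering' is progressive on an accomplishment; it does not entail the completed 'buttered'.
(e) Entailed — this follows by dropping conjuncts from the dropping event's description.
(f) Not entailed — Tomas dropped the ledger, not the batter; the batter belongs to the buttering event.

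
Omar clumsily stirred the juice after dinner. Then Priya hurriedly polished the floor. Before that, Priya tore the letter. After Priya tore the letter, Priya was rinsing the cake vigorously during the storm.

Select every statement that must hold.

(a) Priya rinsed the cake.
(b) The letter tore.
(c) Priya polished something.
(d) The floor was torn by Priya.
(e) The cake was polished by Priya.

(a), (b), (c)

(a) Entailed — 'rinse' is an activity; 'was rinsing' entails that some rinsing happened, so 'rinsed' holds.
(b) Entailed — 'Priya tore the letter' is causative; it entails the inchoative 'the letter tore'.
(c) Entailed — this follows by dropping conjuncts from the polishing event's description.
(d) Not entailed — Priya tore the letter, not the floor; the floor belongs to the polishing event.
(e) Not entailed — Priya polished the floor, not the cake; the cake belongs to the rinsing event.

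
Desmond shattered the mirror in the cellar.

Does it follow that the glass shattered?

Nothing is said about any glass; only the mirror is affected.

no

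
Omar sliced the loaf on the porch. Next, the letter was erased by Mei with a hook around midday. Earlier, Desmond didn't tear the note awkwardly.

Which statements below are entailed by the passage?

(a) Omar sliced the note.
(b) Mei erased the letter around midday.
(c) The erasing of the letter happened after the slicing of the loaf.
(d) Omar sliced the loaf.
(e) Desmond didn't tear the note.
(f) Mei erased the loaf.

(b), (c), (d)

(a) Not entailed — Omar sliced the loaf, not the note; the note belongs to the tearing event.
(b) Entailed — this follows by dropping conjuncts from the erasing event's description.
(c) Entailed — the narrative places the slicing before the erasing.
(d) Entailed — dropping 'on the porch' leaves a sub-description the original still satisfies.
(e) Not entailed — dropping 'awkwardly' under negation is not valid — the original leaves open that Desmond tore the note some other way.
(f) Not entailed — Mei erased the letter, not the loaf; the loaf belongs to the slicing event.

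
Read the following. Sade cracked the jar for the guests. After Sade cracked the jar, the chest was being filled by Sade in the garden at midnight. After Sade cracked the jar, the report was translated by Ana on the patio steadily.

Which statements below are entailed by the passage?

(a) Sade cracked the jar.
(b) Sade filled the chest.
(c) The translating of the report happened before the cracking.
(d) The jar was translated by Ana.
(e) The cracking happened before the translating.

(a), (e)

(a) Entailed — the original entails any weakening of itself; this just drops 'for the guests'.
(b) Not entailed — 'was filling' is progressive on an accomplishment; it does not entail the completed 'filled'.
(c) Not entailed — the narrative places the cracking before the translating, not after.
(d) Not entailed — Ana translated the report, not the jar; the jar belongs to the cracking event.
(e) Entailed — the narrative places the cracking before the translating.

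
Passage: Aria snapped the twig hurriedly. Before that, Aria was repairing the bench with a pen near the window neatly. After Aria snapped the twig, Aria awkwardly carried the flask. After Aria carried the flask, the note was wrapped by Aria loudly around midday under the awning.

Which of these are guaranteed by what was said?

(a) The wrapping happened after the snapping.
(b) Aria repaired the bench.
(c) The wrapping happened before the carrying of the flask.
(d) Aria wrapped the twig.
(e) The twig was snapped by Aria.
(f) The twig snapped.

(a), (e), (f)

(a) Entailed — the narrative places the snapping before the wrapping.
(b) Not entailed — 'was repairing' is progressive on an accomplishment; it does not entail the completed 'repaired'.
(c) Not entailed — the narrative places the carrying before the wrapping, not after.
(d) Not entailed — Aria wrapped the note, not the twig; the twig belongs to the snapping event.
(e) Entailed — every conjunct here is already in the original snapping event.
(f) Entailed — 'Aria snapped the twig' is causative; it entails the inchoative 'the twig snapped'.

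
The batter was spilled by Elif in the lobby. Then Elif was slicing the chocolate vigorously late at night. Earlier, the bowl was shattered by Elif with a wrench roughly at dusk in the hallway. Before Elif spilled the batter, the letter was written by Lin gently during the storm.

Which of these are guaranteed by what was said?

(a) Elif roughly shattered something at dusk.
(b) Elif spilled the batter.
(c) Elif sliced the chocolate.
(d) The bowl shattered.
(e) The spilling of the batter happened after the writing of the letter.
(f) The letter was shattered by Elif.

(a), (b), (d), (e)

(a) Entailed — this follows by dropping conjuncts from the shattering event's description.
(b) Entailed — this follows by dropping conjuncts from the spilling event's description.
(c) Not entailed — 'was slicing' is progressive on an accomplishment; it does not entail the completed 'sliced'.
(d) Entailed — 'Elif shattered the bowl' is causative; it entails the inchoative 'the bowl shattered'.
(e) Entailed — the narrative places the writing before the spilling.
(f) Not entailed — Elif shattered the bowl, not the letter; the letter belongs to the writing event.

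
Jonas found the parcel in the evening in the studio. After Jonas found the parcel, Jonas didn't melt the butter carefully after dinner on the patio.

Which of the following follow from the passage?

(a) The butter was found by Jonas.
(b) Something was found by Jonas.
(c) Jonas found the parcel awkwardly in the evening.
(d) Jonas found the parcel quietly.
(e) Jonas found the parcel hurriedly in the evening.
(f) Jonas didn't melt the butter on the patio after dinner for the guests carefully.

(b), (f)

(a) Not entailed — Jonas found the parcel, not the butter; the butter belongs to the melting event.
(b) Entailed — the original entails any weakening of itself; this just drops 'in the evening', 'in the studio' and generalizes the patient.
(c) Not entailed — 'awkwardly' adds information not in the original event.
(d) Not entailed — 'quietly' adds information not in the original event.
(e) Not entailed — 'hurriedly' adds information not in the original event.
(f) Entailed — under negation, adding a further restriction is entailed: if no such melting event occurred, none occurred for the guests either.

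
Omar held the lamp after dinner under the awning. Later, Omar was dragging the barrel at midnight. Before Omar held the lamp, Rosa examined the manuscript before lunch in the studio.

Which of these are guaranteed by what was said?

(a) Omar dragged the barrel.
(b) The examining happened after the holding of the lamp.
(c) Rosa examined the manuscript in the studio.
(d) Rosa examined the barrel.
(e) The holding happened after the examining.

(a), (c), (e)

(a) Entailed — 'drag' is an activity; 'was dragging' entails that some dragging happened, so 'dragged' holds.
(b) Not entailed — the narrative places the examining before the holding, not after.
(c) Entailed — every conjunct here is already in the original examining event.
(d) Not entailed — Rosa examined the manuscript, not the barrel; the barrel belongs to the dragging event.
(e) Entailed — the narrative places the examining before the holding.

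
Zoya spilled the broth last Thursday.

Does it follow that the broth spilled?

yes

'Zoya spilled the broth' is the causative; it entails the inchoative 'the broth spilled'.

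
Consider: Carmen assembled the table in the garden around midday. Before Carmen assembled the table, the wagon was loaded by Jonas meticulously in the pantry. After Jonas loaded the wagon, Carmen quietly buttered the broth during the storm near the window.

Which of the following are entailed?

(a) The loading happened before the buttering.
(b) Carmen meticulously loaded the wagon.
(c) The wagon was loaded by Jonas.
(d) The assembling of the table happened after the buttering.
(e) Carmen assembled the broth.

(a), (c)

(a) Entailed — the narrative places the loading before the buttering.
(b) Not entailed — the passage has Jonas loading the wagon, not Carmen.
(c) Entailed — this follows by dropping conjuncts from the loading event's description.
(d) Not entailed — the narrative doesn't order the buttering relative to the assembling.
(e) Not entailed — Carmen assembled the table, not the broth; the broth belongs to the buttering event.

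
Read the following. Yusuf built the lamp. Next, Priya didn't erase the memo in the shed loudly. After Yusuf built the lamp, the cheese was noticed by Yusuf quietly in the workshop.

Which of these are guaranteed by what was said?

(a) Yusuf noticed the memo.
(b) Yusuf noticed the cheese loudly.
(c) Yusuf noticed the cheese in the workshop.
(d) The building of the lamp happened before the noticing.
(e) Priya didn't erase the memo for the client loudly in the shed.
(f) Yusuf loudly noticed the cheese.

(c), (d), (e)

(a) Not entailed — Yusuf noticed the cheese, not the memo; the memo belongs to the erasing event.
(b) Not entailed — 'loudly' adds a manner not in (and inconsistent with) the original.
(c) Entailed — this follows by dropping conjuncts from the noticing event's description.
(d) Entailed — the narrative places the building before the noticing.
(e) Entailed — under negation, adding a further restriction is entailed: if no such erasing event occurred, none occurred for the client either.
(f) Not entailed — 'loudly' adds a manner not in (and inconsistent with) the original.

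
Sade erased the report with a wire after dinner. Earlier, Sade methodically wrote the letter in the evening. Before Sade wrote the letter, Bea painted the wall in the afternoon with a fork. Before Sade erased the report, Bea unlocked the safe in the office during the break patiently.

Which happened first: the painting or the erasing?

The connectives place the painting before the erasing.

the painting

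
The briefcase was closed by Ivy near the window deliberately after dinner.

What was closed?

the briefcase

'the briefcase' marks the patient of the closing event.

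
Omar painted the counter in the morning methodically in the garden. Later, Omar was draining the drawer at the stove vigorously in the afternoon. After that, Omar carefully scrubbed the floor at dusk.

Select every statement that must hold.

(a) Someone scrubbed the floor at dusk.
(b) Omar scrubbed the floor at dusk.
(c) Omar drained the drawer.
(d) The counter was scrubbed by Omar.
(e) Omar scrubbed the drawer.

(a), (b)

(a) Entailed — every conjunct here is already in the original scrubbing event.
(b) Entailed — every conjunct here is already in the original scrubbing event.
(c) Not entailed — 'was draining' is progressive on an accomplishment; it does not entail the completed 'drained'.
(d) Not entailed — Omar scrubbed the floor, not the counter; the counter belongs to the painting event.
(e) Not entailed — Omar scrubbed the floor, not the drawer; the drawer belongs to the draining event.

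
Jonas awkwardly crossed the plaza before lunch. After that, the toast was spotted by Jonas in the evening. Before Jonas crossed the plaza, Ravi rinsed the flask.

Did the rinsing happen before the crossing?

The narrative orders the rinsing before the crossing.

yes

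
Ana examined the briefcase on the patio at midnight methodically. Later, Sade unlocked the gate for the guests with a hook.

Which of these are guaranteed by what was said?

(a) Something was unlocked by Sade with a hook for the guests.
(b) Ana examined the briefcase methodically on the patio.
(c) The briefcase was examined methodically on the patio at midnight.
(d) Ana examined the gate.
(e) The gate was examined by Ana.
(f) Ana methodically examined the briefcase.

(a) Entailed — this follows by dropping conjuncts from the unlocking event's description.
(b) Entailed — the original entails any weakening of itself; this just drops 'at midnight'.
(c) Entailed — every conjunct here is already in the original examining event.
(d) Not entailed — Ana examined the briefcase, not the gate; the gate belongs to the unlocking event.
(e) Not entailed — Ana examined the briefcase, not the gate; the gate belongs to the unlocking event.
(f) Entailed — dropping 'at midnight', 'on the patio' leaves a sub-description the original still satisfies.

(a), (b), (c), (f)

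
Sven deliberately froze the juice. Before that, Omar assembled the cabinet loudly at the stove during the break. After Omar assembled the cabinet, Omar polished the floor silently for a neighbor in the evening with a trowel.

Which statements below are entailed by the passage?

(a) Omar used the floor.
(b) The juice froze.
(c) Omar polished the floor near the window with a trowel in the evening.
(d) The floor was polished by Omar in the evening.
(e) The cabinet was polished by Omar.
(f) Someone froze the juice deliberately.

(b), (d), (f)

(a) Not entailed — the floor is the patient, not an instrument — Omar used a trowel.
(b) Entailed — 'Sven froze the juice' is causative; it entails the inchoative 'the juice froze'.
(c) Not entailed — 'near the window' adds information not in the original event.
(d) Entailed — every conjunct here is already in the original polishing event.
(e) Not entailed — Omar polished the floor, not the cabinet; the cabinet belongs to the assembling event.
(f) Entailed — the original entails any weakening of itself; this just generalizes the agent.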